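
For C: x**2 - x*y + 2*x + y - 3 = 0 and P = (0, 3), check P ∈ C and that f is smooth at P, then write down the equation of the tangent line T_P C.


Tangent line at P: -x + y - 3 = 0.

Step 1: f(0, 3) = 0, so P lies on C.
Step 2: partial derivatives
  f_x(x, y) = 2*x - y + 2, f_y(x, y) = 1 - x.
  f_x(P) = -1, f_y(P) = 1 (gradient nonzero, so P is smooth).
Step 3: tangent line at P: -1·(x − 0) + 1·(y − 3) = 0.
Expanding: -x + y - 3 = 0.


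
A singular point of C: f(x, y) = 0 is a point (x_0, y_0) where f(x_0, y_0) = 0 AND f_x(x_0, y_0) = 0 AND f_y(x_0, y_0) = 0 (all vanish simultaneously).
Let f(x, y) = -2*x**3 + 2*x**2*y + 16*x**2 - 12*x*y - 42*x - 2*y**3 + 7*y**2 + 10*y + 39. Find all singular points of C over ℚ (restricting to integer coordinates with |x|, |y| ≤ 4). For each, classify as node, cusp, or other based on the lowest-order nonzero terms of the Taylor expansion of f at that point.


Singular points: {(3, 1)}; classification: cusp.

Compute partial derivatives:
  f_x = -6*x**2 + 4*x*y + 32*x - 12*y - 42.
  f_y = 2*x**2 - 12*x - 6*y**2 + 14*y + 10.
Scan x_0 ∈ {−4, ..., 4}. For each x_0, f_y(x_0, y) is a polynomial in y; find its integer roots y ∈ {−4, ..., 4}, then test f_x and f at those candidates.
  x = -4: f_y(-4, y) = -6*y**2 + 14*y + 90; no integer root y with |y| ≤ 4.
  x = -3: f_y(-3, y) = -6*y**2 + 14*y + 64; no integer root y with |y| ≤ 4.
  x = -2: f_y(-2, y) = -6*y**2 + 14*y + 42; no integer root y with |y| ≤ 4.
  x = -1: f_y(-1, y) = -6*y**2 + 14*y + 24; no integer root y with |y| ≤ 4.
  x = 0: f_y(0, y) = -6*y**2 + 14*y + 10; no integer root y with |y| ≤ 4.
  x = 1: f_y(1, y) = -6*y**2 + 14*y; vanishes at y ∈ {0}. (1, 0): f_x = -16 ≠ 0.
  x = 2: f_y(2, y) = -6*y**2 + 14*y - 6; no integer root y with |y| ≤ 4.
  x = 3: f_y(3, y) = -6*y**2 + 14*y - 8; vanishes at y ∈ {1}. (3, 1): f_x = 0, f = 0 — SINGULAR.
  x = 4: f_y(4, y) = -6*y**2 + 14*y - 6; no integer root y with |y| ≤ 4.
Only singular point on the grid: (3, 1).
Classify: substitute x = 3 + u, y = 1 + v and expand: f = -2*u**3 + 2*u**2*v - 2*v**3 + v**2.
No constant or linear terms (consistent with a singular point). Quadratic part: v**2. Cubic part: -2*u**3 + 2*u**2*v - 2*v**3.
The quadratic part v**2 is a perfect square, so there is a single (double) tangent line v = 0, i.e. y = 1. Restricting the cubic part to that line (v = 0) leaves -2*u**3 ≠ 0, so f is not divisible by v and the branch is v² ≈ 2*u**3 to lowest order — this is a cusp.
Classification: cusp.


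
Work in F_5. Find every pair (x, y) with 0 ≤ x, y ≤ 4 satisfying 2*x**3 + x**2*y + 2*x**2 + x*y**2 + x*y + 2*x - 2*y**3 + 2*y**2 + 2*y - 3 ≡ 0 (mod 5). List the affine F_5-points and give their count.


Affine F_5-points: {(2, 0), (2, 1), (3, 0), (4, 0)}; count = 4.

For each of the 25 pairs (x, y) ∈ F_5², evaluate f(x, y) mod 5. Record the zeros.
  x = 0: [0↦2, 1↦4, 2↦3, 3↦2, 4↦4]  zeros at y ∈ ∅
  x = 1: [0↦3, 1↦3, 2↦2, 3↦3, 4↦4]  zeros at y ∈ ∅
  x = 2: [0↦0, 1↦0, 2↦1, 3↦1, 4↦3]  zeros at y ∈ {0, 1}
  x = 3: [0↦0, 1↦2, 2↦2, 3↦3, 4↦3]  zeros at y ∈ {0}
  x = 4: [0↦0, 1↦1, 2↦2, 3↦1, 4↦1]  zeros at y ∈ {0}
Collecting zeros: affine points = {(2, 0), (2, 1), (3, 0), (4, 0)}.
Total count |C(F_5)_aff| = 4.


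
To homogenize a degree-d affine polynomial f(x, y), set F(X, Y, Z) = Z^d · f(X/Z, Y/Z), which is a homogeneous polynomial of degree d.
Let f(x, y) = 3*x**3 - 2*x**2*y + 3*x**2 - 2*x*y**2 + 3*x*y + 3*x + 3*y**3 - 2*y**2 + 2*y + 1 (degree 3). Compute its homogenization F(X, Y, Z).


F(X, Y, Z) = 3*X**3 - 2*X**2*Y + 3*X**2*Z - 2*X*Y**2 + 3*X*Y*Z + 3*X*Z**2 + 3*Y**3 - 2*Y**2*Z + 2*Y*Z**2 + Z**3

deg(f) = 3.
Substitute x = X/Z, y = Y/Z into f, then multiply by Z^3.
  monomial 3·x^3·y^0 ↦ 3·X^3·Y^0·Z^0.
  monomial -2·x^2·y^1 ↦ -2·X^2·Y^1·Z^0.
  monomial 3·x^2·y^0 ↦ 3·X^2·Y^0·Z^1.
  monomial -2·x^1·y^2 ↦ -2·X^1·Y^2·Z^0.
  monomial 3·x^1·y^1 ↦ 3·X^1·Y^1·Z^1.
  monomial 3·x^1·y^0 ↦ 3·X^1·Y^0·Z^2.
  monomial 3·x^0·y^3 ↦ 3·X^0·Y^3·Z^0.
  monomial -2·x^0·y^2 ↦ -2·X^0·Y^2·Z^1.
  monomial 2·x^0·y^1 ↦ 2·X^0·Y^1·Z^2.
  monomial 1·x^0·y^0 ↦ 1·X^0·Y^0·Z^3.
Collecting: F(X, Y, Z) = 3*X**3 - 2*X**2*Y + 3*X**2*Z - 2*X*Y**2 + 3*X*Y*Z + 3*X*Z**2 + 3*Y**3 - 2*Y**2*Z + 2*Y*Z**2 + Z**3.


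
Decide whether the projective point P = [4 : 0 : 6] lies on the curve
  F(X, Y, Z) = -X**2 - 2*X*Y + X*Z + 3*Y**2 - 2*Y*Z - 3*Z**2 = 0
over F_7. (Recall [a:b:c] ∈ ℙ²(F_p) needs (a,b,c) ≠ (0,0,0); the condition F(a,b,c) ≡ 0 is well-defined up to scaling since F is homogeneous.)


F(4,0,6) ≡ 5 (mod 7); P is NOT on the curve.

Evaluate F(4, 0, 6) term-by-term (mod 7).
  -X**2 ↦ -1·16·1·1 = -16
  -2*X*Y ↦ -2·4·0·1 = 0
  X*Z ↦ 1·4·1·6 = 24
  3*Y**2 ↦ 3·1·0·1 = 0
  -2*Y*Z ↦ -2·1·0·6 = 0
  -3*Z**2 ↦ -3·1·1·36 = -108
Sum: F(4, 0, 6) = (-16) + (0) + (24) + (0) + (0) + (-108) = -100.
Reducing mod 7: -100 ≡ 5 (mod 7).
Since F(a, b, c) ≡ 5 ≠ 0 (mod 7), P does NOT lie on the curve.


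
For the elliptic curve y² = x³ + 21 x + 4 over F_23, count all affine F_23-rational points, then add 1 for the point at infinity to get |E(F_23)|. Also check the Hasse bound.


Affine points = {(0, 2), (0, 21), (1, 7), (1, 16), (2, 10), (2, 13), (3, 5), (3, 18), (5, 2), (5, 21), (6, 1), (6, 22), (9, 5), (9, 18), (10, 8), (10, 15), (11, 5), (11, 18), (12, 11), (12, 12), (13, 6), (13, 17), (14, 11), (14, 12), (18, 2), (18, 21), (20, 11), (20, 12), (21, 0)}; affine count = 29; |E(F_23)| = 30.

Discriminant check: Δ ∝ 4a³ + 27b² = 4·21³ + 27·4² = 4·9261 + 27·16 ≡ 9 (mod 23). Nonzero ⇒ E is nonsingular.
For each x ∈ F_23, compute rhs = x³ + 21·x + 4 mod 23, then count y ∈ F_23 with y² ≡ rhs.
  x = 0: rhs = 4, matching y values: 2, 21 (2 points).
  x = 1: rhs = 3, matching y values: 7, 16 (2 points).
  x = 2: rhs = 8, matching y values: 10, 13 (2 points).
  x = 3: rhs = 2, matching y values: 5, 18 (2 points).
  x = 4: rhs = 14, matching y values: none (0 points).
  x = 5: rhs = 4, matching y values: 2, 21 (2 points).
  x = 6: rhs = 1, matching y values: 1, 22 (2 points).
  x = 7: rhs = 11, matching y values: none (0 points).
  x = 8: rhs = 17, matching y values: none (0 points).
  x = 9: rhs = 2, matching y values: 5, 18 (2 points).
  x = 10: rhs = 18, matching y values: 8, 15 (2 points).
  x = 11: rhs = 2, matching y values: 5, 18 (2 points).
  x = 12: rhs = 6, matching y values: 11, 12 (2 points).
  x = 13: rhs = 13, matching y values: 6, 17 (2 points).
  x = 14: rhs = 6, matching y values: 11, 12 (2 points).
  x = 15: rhs = 14, matching y values: none (0 points).
  x = 16: rhs = 20, matching y values: none (0 points).
  x = 17: rhs = 7, matching y values: none (0 points).
  x = 18: rhs = 4, matching y values: 2, 21 (2 points).
  x = 19: rhs = 17, matching y values: none (0 points).
  x = 20: rhs = 6, matching y values: 11, 12 (2 points).
  x = 21: rhs = 0, matching y values: 0 (1 points).
  x = 22: rhs = 5, matching y values: none (0 points).
Total affine count: 29.
Full point count |E(F_23)| = 29 + 1 = 30.
Hasse bound: |30 − (23+1)| = |6| = 6 ≤ 2√23 ≈ 9.5917 ✓.


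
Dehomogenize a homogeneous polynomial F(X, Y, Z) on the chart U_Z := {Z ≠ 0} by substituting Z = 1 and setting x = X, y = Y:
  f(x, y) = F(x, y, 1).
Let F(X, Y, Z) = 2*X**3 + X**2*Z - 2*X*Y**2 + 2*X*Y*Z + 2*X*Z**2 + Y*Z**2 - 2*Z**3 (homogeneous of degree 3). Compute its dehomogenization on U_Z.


f(x, y) = 2*x**3 + x**2 - 2*x*y**2 + 2*x*y + 2*x + y - 2

On U_Z we set Z = 1. Each monomial c·X^i·Y^j·Z^k in F becomes c·x^i·y^j·1^k = c·x^i·y^j.
Substituting Z = 1: F(X, Y, 1) = 2*x**3 + x**2 - 2*x*y**2 + 2*x*y + 2*x + y - 2.
Note: deg(f) ≤ deg(F) = 3; strict inequality happens when F is divisible by Z (lost terms).


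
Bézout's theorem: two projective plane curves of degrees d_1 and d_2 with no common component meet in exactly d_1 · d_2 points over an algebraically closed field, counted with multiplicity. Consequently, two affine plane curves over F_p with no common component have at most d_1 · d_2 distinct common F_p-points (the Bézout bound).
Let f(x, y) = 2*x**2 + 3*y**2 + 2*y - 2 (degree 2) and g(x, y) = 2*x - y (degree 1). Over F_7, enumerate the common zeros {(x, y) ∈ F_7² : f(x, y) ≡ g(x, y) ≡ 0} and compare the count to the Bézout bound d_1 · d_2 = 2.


Common zeros: {(4, 1)}; count = 1; Bézout bound = 2.

deg(f) = 2, deg(g) = 1, so Bézout bound = 2.
Scan x ∈ F_7. For each x, list the y ∈ F_7 with f(x, y) ≡ 0 and those with g(x, y) ≡ 0 (mod 7); the common zeros in that column are the intersection.
  x = 0: f ≡ 0 at y ∈ {2}; g ≡ 0 at y ∈ {0}; common: ∅.
  x = 1: f ≡ 0 at y ∈ {0, 4}; g ≡ 0 at y ∈ {2}; common: ∅.
  x = 2: f ≡ 0 at y ∈ {5, 6}; g ≡ 0 at y ∈ {4}; common: ∅.
  x = 3: f ≡ 0 at y ∈ {1, 3}; g ≡ 0 at y ∈ {6}; common: ∅.
  x = 4: f ≡ 0 at y ∈ {1, 3}; g ≡ 0 at y ∈ {1}; common: {1}.
  x = 5: f ≡ 0 at y ∈ {5, 6}; g ≡ 0 at y ∈ {3}; common: ∅.
  x = 6: f ≡ 0 at y ∈ {0, 4}; g ≡ 0 at y ∈ {5}; common: ∅.
Collecting: common zeros = {(4, 1)}, so the count is 1.
Comparison with the Bézout bound: 1 ≤ 2 = deg(f)·deg(g), as expected for curves with no common component (the affine F_7-count falls short of the bound because intersections may lie at infinity, over extension fields, or carry multiplicity).


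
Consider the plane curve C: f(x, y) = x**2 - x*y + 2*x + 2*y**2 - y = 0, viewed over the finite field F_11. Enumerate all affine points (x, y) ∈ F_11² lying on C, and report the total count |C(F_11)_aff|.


Affine F_11-points: {(0, 0), (0, 6), (2, 9), (4, 2), (4, 6), (5, 5), (5, 9), (7, 2), (9, 0), (9, 5)}; count = 10.

For each of the 121 pairs (x, y) ∈ F_11², evaluate f(x, y) mod 11. Record the zeros.
  x = 0: [0↦0, 1↦1, 2↦6, 3↦4, 4↦6, 5↦1, 6↦0, 7↦3, 8↦10, 9↦10, 10↦3]  zeros at y ∈ {0, 6}
  x = 1: [0↦3, 1↦3, 2↦7, 3↦4, 4↦5, 5↦10, 6↦8, 7↦10, 8↦5, 9↦4, 10↦7]  zeros at y ∈ ∅
  x = 2: [0↦8, 1↦7, 2↦10, 3↦6, 4↦6, 5↦10, 6↦7, 7↦8, 8↦2, 9↦0, 10↦2]  zeros at y ∈ {9}
  x = 3: [0↦4, 1↦2, 2↦4, 3↦10, 4↦9, 5↦1, 6↦8, 7↦8, 8↦1, 9↦9, 10↦10]  zeros at y ∈ ∅
  x = 4: [0↦2, 1↦10, 2↦0, 3↦5, 4↦3, 5↦5, 6↦0, 7↦10, 8↦2, 9↦9, 10↦9]  zeros at y ∈ {2, 6}
  x = 5: [0↦2, 1↦9, 2↦9, 3↦2, 4↦10, 5↦0, 6↦5, 7↦3, 8↦5, 9↦0, 10↦10]  zeros at y ∈ {5, 9}
  x = 6: [0↦4, 1↦10, 2↦9, 3↦1, 4↦8, 5↦8, 6↦1, 7↦9, 8↦10, 9↦4, 10↦2]  zeros at y ∈ ∅
  x = 7: [0↦8, 1↦2, 2↦0, 3↦2, 4↦8, 5↦7, 6↦10, 7↦6, 8↦6, 9↦10, 10↦7]  zeros at y ∈ {2}
  x = 8: [0↦3, 1↦7, 2↦4, 3↦5, 4↦10, 5↦8, 6↦10, 7↦5, 8↦4, 9↦7, 10↦3]  zeros at y ∈ ∅
  x = 9: [0↦0, 1↦3, 2↦10, 3↦10, 4↦3, 5↦0, 6↦1, 7↦6, 8↦4, 9↦6, 10↦1]  zeros at y ∈ {0, 5}
  x = 10: [0↦10, 1↦1, 2↦7, 3↦6, 4↦9, 5↦5, 6↦5, 7↦9, 8↦6, 9↦7, 10↦1]  zeros at y ∈ ∅
Collecting zeros: affine points = {(0, 0), (0, 6), (2, 9), (4, 2), (4, 6), (5, 5), (5, 9), (7, 2), (9, 0), (9, 5)}.
Total count |C(F_11)_aff| = 10.


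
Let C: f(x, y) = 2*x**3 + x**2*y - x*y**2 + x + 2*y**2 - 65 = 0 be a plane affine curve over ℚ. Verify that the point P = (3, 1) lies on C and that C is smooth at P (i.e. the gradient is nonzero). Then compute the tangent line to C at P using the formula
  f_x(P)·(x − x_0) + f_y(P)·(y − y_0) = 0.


Tangent line at P: 60*x + 7*y - 187 = 0.

Step 1: f(3, 1) = 0, so P lies on C.
Step 2: partial derivatives
  f_x(x, y) = 6*x**2 + 2*x*y - y**2 + 1, f_y(x, y) = x**2 - 2*x*y + 4*y.
  f_x(P) = 60, f_y(P) = 7 (gradient nonzero, so P is smooth).
Step 3: tangent line at P: 60·(x − 3) + 7·(y − 1) = 0.
Expanding: 60*x + 7*y - 187 = 0.


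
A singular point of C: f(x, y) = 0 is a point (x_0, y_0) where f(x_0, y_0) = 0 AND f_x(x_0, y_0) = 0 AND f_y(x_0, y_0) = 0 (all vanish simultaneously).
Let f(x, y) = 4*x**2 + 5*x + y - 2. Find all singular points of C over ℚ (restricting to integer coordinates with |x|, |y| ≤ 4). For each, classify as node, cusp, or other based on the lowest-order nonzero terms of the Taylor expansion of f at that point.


No singular points in the scanned grid; C is smooth there.

Compute partial derivatives:
  f_x = 8*x + 5.
  f_y = 1.
f_y = 1 is a nonzero constant, so f_y never vanishes: no point (x, y) can satisfy f = f_x = f_y = 0. In particular no (x, y) ∈ {−4, ..., 4}² is singular; the curve is smooth.


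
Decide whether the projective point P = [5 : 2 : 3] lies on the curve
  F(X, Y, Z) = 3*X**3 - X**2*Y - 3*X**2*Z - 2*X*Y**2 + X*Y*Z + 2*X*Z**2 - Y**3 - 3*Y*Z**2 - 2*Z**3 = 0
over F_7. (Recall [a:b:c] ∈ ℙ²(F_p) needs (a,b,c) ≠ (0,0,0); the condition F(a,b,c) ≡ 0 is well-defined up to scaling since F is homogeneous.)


F(5,2,3) ≡ 1 (mod 7); P is NOT on the curve.

Evaluate F(5, 2, 3) term-by-term (mod 7).
  3*X**3 ↦ 3·125·1·1 = 375
  -X**2*Y ↦ -1·25·2·1 = -50
  -3*X**2*Z ↦ -3·25·1·3 = -225
  -2*X*Y**2 ↦ -2·5·4·1 = -40
  X*Y*Z ↦ 1·5·2·3 = 30
  2*X*Z**2 ↦ 2·5·1·9 = 90
  -Y**3 ↦ -1·1·8·1 = -8
  -3*Y*Z**2 ↦ -3·1·2·9 = -54
  -2*Z**3 ↦ -2·1·1·27 = -54
Sum: F(5, 2, 3) = (375) + (-50) + (-225) + (-40) + (30) + (90) + (-8) + (-54) + (-54) = 64.
Reducing mod 7: 64 ≡ 1 (mod 7).
Since F(a, b, c) ≡ 1 ≠ 0 (mod 7), P does NOT lie on the curve.


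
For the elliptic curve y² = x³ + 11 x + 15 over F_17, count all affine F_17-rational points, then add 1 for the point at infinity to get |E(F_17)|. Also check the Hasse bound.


Affine points = {(0, 7), (0, 10), (4, 2), (4, 15), (5, 5), (5, 12), (6, 5), (6, 12), (13, 3), (13, 14), (15, 6), (15, 11)}; affine count = 12; |E(F_17)| = 13.

Discriminant check: Δ ∝ 4a³ + 27b² = 4·11³ + 27·15² = 4·1331 + 27·225 ≡ 9 (mod 17). Nonzero ⇒ E is nonsingular.
For each x ∈ F_17, compute rhs = x³ + 11·x + 15 mod 17, then count y ∈ F_17 with y² ≡ rhs.
  x = 0: rhs = 15, matching y values: 7, 10 (2 points).
  x = 1: rhs = 10, matching y values: none (0 points).
  x = 2: rhs = 11, matching y values: none (0 points).
  x = 3: rhs = 7, matching y values: none (0 points).
  x = 4: rhs = 4, matching y values: 2, 15 (2 points).
  x = 5: rhs = 8, matching y values: 5, 12 (2 points).
  x = 6: rhs = 8, matching y values: 5, 12 (2 points).
  x = 7: rhs = 10, matching y values: none (0 points).
  x = 8: rhs = 3, matching y values: none (0 points).
  x = 9: rhs = 10, matching y values: none (0 points).
  x = 10: rhs = 3, matching y values: none (0 points).
  x = 11: rhs = 5, matching y values: none (0 points).
  x = 12: rhs = 5, matching y values: none (0 points).
  x = 13: rhs = 9, matching y values: 3, 14 (2 points).
  x = 14: rhs = 6, matching y values: none (0 points).
  x = 15: rhs = 2, matching y values: 6, 11 (2 points).
  x = 16: rhs = 3, matching y values: none (0 points).
Total affine count: 12.
Full point count |E(F_17)| = 12 + 1 = 13.
Hasse bound: |13 − (17+1)| = |-5| = 5 ≤ 2√17 ≈ 8.2462 ✓.


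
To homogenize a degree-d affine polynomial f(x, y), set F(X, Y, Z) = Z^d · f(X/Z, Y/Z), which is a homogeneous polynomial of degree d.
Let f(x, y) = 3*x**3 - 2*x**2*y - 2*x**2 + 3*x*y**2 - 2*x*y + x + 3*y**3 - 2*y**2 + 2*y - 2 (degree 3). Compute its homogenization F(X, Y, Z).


F(X, Y, Z) = 3*X**3 - 2*X**2*Y - 2*X**2*Z + 3*X*Y**2 - 2*X*Y*Z + X*Z**2 + 3*Y**3 - 2*Y**2*Z + 2*Y*Z**2 - 2*Z**3

deg(f) = 3.
Substitute x = X/Z, y = Y/Z into f, then multiply by Z^3.
  monomial 3·x^3·y^0 ↦ 3·X^3·Y^0·Z^0.
  monomial -2·x^2·y^1 ↦ -2·X^2·Y^1·Z^0.
  monomial -2·x^2·y^0 ↦ -2·X^2·Y^0·Z^1.
  monomial 3·x^1·y^2 ↦ 3·X^1·Y^2·Z^0.
  monomial -2·x^1·y^1 ↦ -2·X^1·Y^1·Z^1.
  monomial 1·x^1·y^0 ↦ 1·X^1·Y^0·Z^2.
  monomial 3·x^0·y^3 ↦ 3·X^0·Y^3·Z^0.
  monomial -2·x^0·y^2 ↦ -2·X^0·Y^2·Z^1.
  monomial 2·x^0·y^1 ↦ 2·X^0·Y^1·Z^2.
  monomial -2·x^0·y^0 ↦ -2·X^0·Y^0·Z^3.
Collecting: F(X, Y, Z) = 3*X**3 - 2*X**2*Y - 2*X**2*Z + 3*X*Y**2 - 2*X*Y*Z + X*Z**2 + 3*Y**3 - 2*Y**2*Z + 2*Y*Z**2 - 2*Z**3.


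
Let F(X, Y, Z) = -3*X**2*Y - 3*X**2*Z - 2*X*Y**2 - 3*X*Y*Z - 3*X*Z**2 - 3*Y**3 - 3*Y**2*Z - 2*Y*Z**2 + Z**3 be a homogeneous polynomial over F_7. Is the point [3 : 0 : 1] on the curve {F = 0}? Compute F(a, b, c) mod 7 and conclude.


F(3,0,1) ≡ 0 (mod 7); P is on the curve.

Evaluate F(3, 0, 1) term-by-term (mod 7).
  -3*X**2*Y ↦ -3·9·0·1 = 0
  -3*X**2*Z ↦ -3·9·1·1 = -27
  -2*X*Y**2 ↦ -2·3·0·1 = 0
  -3*X*Y*Z ↦ -3·3·0·1 = 0
  -3*X*Z**2 ↦ -3·3·1·1 = -9
  -3*Y**3 ↦ -3·1·0·1 = 0
  -3*Y**2*Z ↦ -3·1·0·1 = 0
  -2*Y*Z**2 ↦ -2·1·0·1 = 0
  Z**3 ↦ 1·1·1·1 = 1
Sum: F(3, 0, 1) = (0) + (-27) + (0) + (0) + (-9) + (0) + (0) + (0) + (1) = -35.
Reducing mod 7: -35 ≡ 0 (mod 7).
Since F(a, b, c) ≡ 0 (mod 7), P lies on the curve.


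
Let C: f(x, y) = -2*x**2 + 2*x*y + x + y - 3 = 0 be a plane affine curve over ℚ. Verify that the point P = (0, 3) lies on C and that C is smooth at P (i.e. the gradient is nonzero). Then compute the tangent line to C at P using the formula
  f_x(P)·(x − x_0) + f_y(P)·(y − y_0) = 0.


Tangent line at P: 7*x + y - 3 = 0.

Step 1: f(0, 3) = 0, so P lies on C.
Step 2: partial derivatives
  f_x(x, y) = -4*x + 2*y + 1, f_y(x, y) = 2*x + 1.
  f_x(P) = 7, f_y(P) = 1 (gradient nonzero, so P is smooth).
Step 3: tangent line at P: 7·(x − 0) + 1·(y − 3) = 0.
Expanding: 7*x + y - 3 = 0.


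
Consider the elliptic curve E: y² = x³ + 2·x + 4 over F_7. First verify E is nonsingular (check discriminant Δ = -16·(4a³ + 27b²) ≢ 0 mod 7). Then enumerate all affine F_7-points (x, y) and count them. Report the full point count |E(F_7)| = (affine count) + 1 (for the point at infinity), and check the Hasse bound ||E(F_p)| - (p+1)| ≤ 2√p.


Affine points = {(0, 2), (0, 5), (1, 0), (2, 3), (2, 4), (3, 3), (3, 4), (6, 1), (6, 6)}; affine count = 9; |E(F_7)| = 10.

Discriminant check: Δ ∝ 4a³ + 27b² = 4·2³ + 27·4² = 4·8 + 27·16 ≡ 2 (mod 7). Nonzero ⇒ E is nonsingular.
For each x ∈ F_7, compute rhs = x³ + 2·x + 4 mod 7, then count y ∈ F_7 with y² ≡ rhs.
  x = 0: rhs = 4, matching y values: 2, 5 (2 points).
  x = 1: rhs = 0, matching y values: 0 (1 points).
  x = 2: rhs = 2, matching y values: 3, 4 (2 points).
  x = 3: rhs = 2, matching y values: 3, 4 (2 points).
  x = 4: rhs = 6, matching y values: none (0 points).
  x = 5: rhs = 6, matching y values: none (0 points).
  x = 6: rhs = 1, matching y values: 1, 6 (2 points).
Total affine count: 9.
Full point count |E(F_7)| = 9 + 1 = 10.
Hasse bound: |10 − (7+1)| = |2| = 2 ≤ 2√7 ≈ 5.2915 ✓.


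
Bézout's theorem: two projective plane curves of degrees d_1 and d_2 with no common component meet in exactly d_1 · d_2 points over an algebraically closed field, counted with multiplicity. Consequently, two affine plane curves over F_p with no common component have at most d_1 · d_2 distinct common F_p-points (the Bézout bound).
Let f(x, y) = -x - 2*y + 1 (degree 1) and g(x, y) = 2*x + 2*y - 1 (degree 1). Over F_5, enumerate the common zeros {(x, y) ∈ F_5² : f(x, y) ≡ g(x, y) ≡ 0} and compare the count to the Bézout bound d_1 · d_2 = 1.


Common zeros: {(0, 3)}; count = 1; Bézout bound = 1.

deg(f) = 1, deg(g) = 1, so Bézout bound = 1.
Scan x ∈ F_5. For each x, list the y ∈ F_5 with f(x, y) ≡ 0 and those with g(x, y) ≡ 0 (mod 5); the common zeros in that column are the intersection.
  x = 0: f ≡ 0 at y ∈ {3}; g ≡ 0 at y ∈ {3}; common: {3}.
  x = 1: f ≡ 0 at y ∈ {0}; g ≡ 0 at y ∈ {2}; common: ∅.
  x = 2: f ≡ 0 at y ∈ {2}; g ≡ 0 at y ∈ {1}; common: ∅.
  x = 3: f ≡ 0 at y ∈ {4}; g ≡ 0 at y ∈ {0}; common: ∅.
  x = 4: f ≡ 0 at y ∈ {1}; g ≡ 0 at y ∈ {4}; common: ∅.
Collecting: common zeros = {(0, 3)}, so the count is 1.
Comparison with the Bézout bound: 1 ≤ 1 = deg(f)·deg(g), as expected for curves with no common component (the bound is attained).


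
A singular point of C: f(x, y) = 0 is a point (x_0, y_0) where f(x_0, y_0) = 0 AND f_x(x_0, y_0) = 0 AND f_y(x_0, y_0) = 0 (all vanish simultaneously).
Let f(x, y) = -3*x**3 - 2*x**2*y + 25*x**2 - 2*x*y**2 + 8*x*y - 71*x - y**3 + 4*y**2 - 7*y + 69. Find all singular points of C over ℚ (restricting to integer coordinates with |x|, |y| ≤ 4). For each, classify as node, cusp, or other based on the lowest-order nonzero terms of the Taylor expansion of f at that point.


Singular points: {(3, -1)}; classification: cusp.

Compute partial derivatives:
  f_x = -9*x**2 - 4*x*y + 50*x - 2*y**2 + 8*y - 71.
  f_y = -2*x**2 - 4*x*y + 8*x - 3*y**2 + 8*y - 7.
Scan x_0 ∈ {−4, ..., 4}. For each x_0, f_y(x_0, y) is a polynomial in y; find its integer roots y ∈ {−4, ..., 4}, then test f_x and f at those candidates.
  x = -4: f_y(-4, y) = -3*y**2 + 24*y - 71; no integer root y with |y| ≤ 4.
  x = -3: f_y(-3, y) = -3*y**2 + 20*y - 49; no integer root y with |y| ≤ 4.
  x = -2: f_y(-2, y) = -3*y**2 + 16*y - 31; no integer root y with |y| ≤ 4.
  x = -1: f_y(-1, y) = -3*y**2 + 12*y - 17; no integer root y with |y| ≤ 4.
  x = 0: f_y(0, y) = -3*y**2 + 8*y - 7; no integer root y with |y| ≤ 4.
  x = 1: f_y(1, y) = -3*y**2 + 4*y - 1; vanishes at y ∈ {1}. (1, 1): f_x = -28 ≠ 0.
  x = 2: f_y(2, y) = 1 - 3*y**2; no integer root y with |y| ≤ 4.
  x = 3: f_y(3, y) = -3*y**2 - 4*y - 1; vanishes at y ∈ {-1}. (3, -1): f_x = 0, f = 0 — SINGULAR.
  x = 4: f_y(4, y) = -3*y**2 - 8*y - 7; no integer root y with |y| ≤ 4.
Only singular point on the grid: (3, -1).
Classify: substitute x = 3 + u, y = -1 + v and expand: f = -3*u**3 - 2*u**2*v - 2*u*v**2 - v**3 + v**2.
No constant or linear terms (consistent with a singular point). Quadratic part: v**2. Cubic part: -3*u**3 - 2*u**2*v - 2*u*v**2 - v**3.
The quadratic part v**2 is a perfect square, so there is a single (double) tangent line v = 0, i.e. y = -1. Restricting the cubic part to that line (v = 0) leaves -3*u**3 ≠ 0, so f is not divisible by v and the branch is v² ≈ 3*u**3 to lowest order — this is a cusp.
Classification: cusp.


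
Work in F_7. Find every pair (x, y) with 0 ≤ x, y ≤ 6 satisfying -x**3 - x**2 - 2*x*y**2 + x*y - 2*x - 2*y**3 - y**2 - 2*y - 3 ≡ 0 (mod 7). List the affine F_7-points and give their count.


Affine F_7-points: {(0, 6), (1, 0), (1, 3), (1, 6), (4, 0), (5, 2), (5, 4), (5, 6)}; count = 8.

For each of the 49 pairs (x, y) ∈ F_7², evaluate f(x, y) mod 7. Record the zeros.
  x = 0: [0↦4, 1↦6, 2↦1, 3↦5, 4↦6, 5↦6, 6↦0]  zeros at y ∈ {6}
  x = 1: [0↦0, 1↦1, 2↦5, 3↦0, 4↦2, 5↦6, 6↦0]  zeros at y ∈ {0, 3, 6}
  x = 2: [0↦2, 1↦2, 2↦1, 3↦1, 4↦4, 5↦5, 6↦6]  zeros at y ∈ ∅
  x = 3: [0↦4, 1↦3, 2↦4, 3↦2, 4↦6, 5↦4, 6↦5]  zeros at y ∈ ∅
  x = 4: [0↦0, 1↦5, 2↦1, 3↦4, 4↦2, 5↦4, 6↦5]  zeros at y ∈ {0}
  x = 5: [0↦5, 1↦2, 2↦0, 3↦1, 4↦0, 5↦6, 6↦0]  zeros at y ∈ {2, 4, 6}
  x = 6: [0↦6, 1↦2, 2↦2, 3↦1, 4↦1, 5↦4, 6↦5]  zeros at y ∈ ∅
Collecting zeros: affine points = {(0, 6), (1, 0), (1, 3), (1, 6), (4, 0), (5, 2), (5, 4), (5, 6)}.
Total count |C(F_7)_aff| = 8.


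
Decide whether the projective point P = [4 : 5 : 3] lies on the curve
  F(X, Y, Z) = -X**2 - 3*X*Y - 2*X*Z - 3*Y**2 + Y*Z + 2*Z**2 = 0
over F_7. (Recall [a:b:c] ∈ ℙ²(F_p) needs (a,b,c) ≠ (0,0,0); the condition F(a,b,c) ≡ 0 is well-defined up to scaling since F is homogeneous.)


F(4,5,3) ≡ 5 (mod 7); P is NOT on the curve.

Evaluate F(4, 5, 3) term-by-term (mod 7).
  -X**2 ↦ -1·16·1·1 = -16
  -3*X*Y ↦ -3·4·5·1 = -60
  -2*X*Z ↦ -2·4·1·3 = -24
  -3*Y**2 ↦ -3·1·25·1 = -75
  Y*Z ↦ 1·1·5·3 = 15
  2*Z**2 ↦ 2·1·1·9 = 18
Sum: F(4, 5, 3) = (-16) + (-60) + (-24) + (-75) + (15) + (18) = -142.
Reducing mod 7: -142 ≡ 5 (mod 7).
Since F(a, b, c) ≡ 5 ≠ 0 (mod 7), P does NOT lie on the curve.


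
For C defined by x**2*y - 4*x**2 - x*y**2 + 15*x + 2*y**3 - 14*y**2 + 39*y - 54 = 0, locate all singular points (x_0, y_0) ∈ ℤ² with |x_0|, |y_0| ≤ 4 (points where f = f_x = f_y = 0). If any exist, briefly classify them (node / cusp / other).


Singular points: {(3, 3)}; classification: node.

Compute partial derivatives:
  f_x = 2*x*y - 8*x - y**2 + 15.
  f_y = x**2 - 2*x*y + 6*y**2 - 28*y + 39.
Scan x_0 ∈ {−4, ..., 4}. For each x_0, f_y(x_0, y) is a polynomial in y; find its integer roots y ∈ {−4, ..., 4}, then test f_x and f at those candidates.
  x = -4: f_y(-4, y) = 6*y**2 - 20*y + 55; no integer root y with |y| ≤ 4.
  x = -3: f_y(-3, y) = 6*y**2 - 22*y + 48; no integer root y with |y| ≤ 4.
  x = -2: f_y(-2, y) = 6*y**2 - 24*y + 43; no integer root y with |y| ≤ 4.
  x = -1: f_y(-1, y) = 6*y**2 - 26*y + 40; no integer root y with |y| ≤ 4.
  x = 0: f_y(0, y) = 6*y**2 - 28*y + 39; no integer root y with |y| ≤ 4.
  x = 1: f_y(1, y) = 6*y**2 - 30*y + 40; no integer root y with |y| ≤ 4.
  x = 2: f_y(2, y) = 6*y**2 - 32*y + 43; no integer root y with |y| ≤ 4.
  x = 3: f_y(3, y) = 6*y**2 - 34*y + 48; vanishes at y ∈ {3}. (3, 3): f_x = 0, f = 0 — SINGULAR.
  x = 4: f_y(4, y) = 6*y**2 - 36*y + 55; no integer root y with |y| ≤ 4.
Only singular point on the grid: (3, 3).
Classify: substitute x = 3 + u, y = 3 + v and expand: f = u**2*v - u**2 - u*v**2 + 2*v**3 + v**2.
No constant or linear terms (consistent with a singular point). Quadratic part: -u**2 + v**2. Cubic part: u**2*v - u*v**2 + 2*v**3.
The quadratic part v**2 - u**2 = (v − u)(v + u) splits into two distinct linear factors, so there are two distinct tangent lines y − 3 = ±(x − 3) — this is a node (ordinary double point).
Classification: node.


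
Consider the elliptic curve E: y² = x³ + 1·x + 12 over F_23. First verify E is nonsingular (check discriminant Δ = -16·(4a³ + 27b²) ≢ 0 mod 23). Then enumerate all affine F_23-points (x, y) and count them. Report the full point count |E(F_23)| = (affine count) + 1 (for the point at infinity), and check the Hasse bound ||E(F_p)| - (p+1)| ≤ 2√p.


Affine points = {(0, 9), (0, 14), (5, 2), (5, 21), (6, 2), (6, 21), (8, 7), (8, 16), (12, 2), (12, 21), (19, 6), (19, 17), (21, 5), (21, 18)}; affine count = 14; |E(F_23)| = 15.

Discriminant check: Δ ∝ 4a³ + 27b² = 4·1³ + 27·12² = 4·1 + 27·144 ≡ 5 (mod 23). Nonzero ⇒ E is nonsingular.
For each x ∈ F_23, compute rhs = x³ + 1·x + 12 mod 23, then count y ∈ F_23 with y² ≡ rhs.
  x = 0: rhs = 12, matching y values: 9, 14 (2 points).
  x = 1: rhs = 14, matching y values: none (0 points).
  x = 2: rhs = 22, matching y values: none (0 points).
  x = 3: rhs = 19, matching y values: none (0 points).
  x = 4: rhs = 11, matching y values: none (0 points).
  x = 5: rhs = 4, matching y values: 2, 21 (2 points).
  x = 6: rhs = 4, matching y values: 2, 21 (2 points).
  x = 7: rhs = 17, matching y values: none (0 points).
  x = 8: rhs = 3, matching y values: 7, 16 (2 points).
  x = 9: rhs = 14, matching y values: none (0 points).
  x = 10: rhs = 10, matching y values: none (0 points).
  x = 11: rhs = 20, matching y values: none (0 points).
  x = 12: rhs = 4, matching y values: 2, 21 (2 points).
  x = 13: rhs = 14, matching y values: none (0 points).
  x = 14: rhs = 10, matching y values: none (0 points).
  x = 15: rhs = 21, matching y values: none (0 points).
  x = 16: rhs = 7, matching y values: none (0 points).
  x = 17: rhs = 20, matching y values: none (0 points).
  x = 18: rhs = 20, matching y values: none (0 points).
  x = 19: rhs = 13, matching y values: 6, 17 (2 points).
  x = 20: rhs = 5, matching y values: none (0 points).
  x = 21: rhs = 2, matching y values: 5, 18 (2 points).
  x = 22: rhs = 10, matching y values: none (0 points).
Total affine count: 14.
Full point count |E(F_23)| = 14 + 1 = 15.
Hasse bound: |15 − (23+1)| = |-9| = 9 ≤ 2√23 ≈ 9.5917 ✓.


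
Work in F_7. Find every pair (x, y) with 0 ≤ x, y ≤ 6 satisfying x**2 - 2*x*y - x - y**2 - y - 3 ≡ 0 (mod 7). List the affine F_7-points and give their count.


Affine F_7-points: {(1, 1), (1, 3), (2, 1), (5, 5), (6, 3), (6, 5)}; count = 6.

For each of the 49 pairs (x, y) ∈ F_7², evaluate f(x, y) mod 7. Record the zeros.
  x = 0: [0↦4, 1↦2, 2↦5, 3↦6, 4↦5, 5↦2, 6↦4]  zeros at y ∈ ∅
  x = 1: [0↦4, 1↦0, 2↦1, 3↦0, 4↦4, 5↦6, 6↦6]  zeros at y ∈ {1, 3}
  x = 2: [0↦6, 1↦0, 2↦6, 3↦3, 4↦5, 5↦5, 6↦3]  zeros at y ∈ {1}
  x = 3: [0↦3, 1↦2, 2↦6, 3↦1, 4↦1, 5↦6, 6↦2]  zeros at y ∈ ∅
  x = 4: [0↦2, 1↦6, 2↦1, 3↦1, 4↦6, 5↦2, 6↦3]  zeros at y ∈ ∅
  x = 5: [0↦3, 1↦5, 2↦5, 3↦3, 4↦6, 5↦0, 6↦6]  zeros at y ∈ {5}
  x = 6: [0↦6, 1↦6, 2↦4, 3↦0, 4↦1, 5↦0, 6↦4]  zeros at y ∈ {3, 5}
Collecting zeros: affine points = {(1, 1), (1, 3), (2, 1), (5, 5), (6, 3), (6, 5)}.
Total count |C(F_7)_aff| = 6.


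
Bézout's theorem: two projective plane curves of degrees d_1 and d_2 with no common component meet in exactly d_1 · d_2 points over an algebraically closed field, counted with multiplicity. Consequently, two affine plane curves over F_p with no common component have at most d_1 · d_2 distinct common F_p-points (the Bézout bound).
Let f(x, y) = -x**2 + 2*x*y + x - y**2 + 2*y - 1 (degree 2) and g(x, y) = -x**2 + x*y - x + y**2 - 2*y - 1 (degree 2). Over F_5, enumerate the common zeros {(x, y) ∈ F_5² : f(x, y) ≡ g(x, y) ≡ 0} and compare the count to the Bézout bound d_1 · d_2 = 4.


Common zeros: ∅; count = 0; Bézout bound = 4.

deg(f) = 2, deg(g) = 2, so Bézout bound = 4.
Scan x ∈ F_5. For each x, list the y ∈ F_5 with f(x, y) ≡ 0 and those with g(x, y) ≡ 0 (mod 5); the common zeros in that column are the intersection.
  x = 0: f ≡ 0 at y ∈ {1}; g ≡ 0 at y ∈ ∅; common: ∅.
  x = 1: f ≡ 0 at y ∈ ∅; g ≡ 0 at y ∈ ∅; common: ∅.
  x = 2: f ≡ 0 at y ∈ {2, 4}; g ≡ 0 at y ∈ ∅; common: ∅.
  x = 3: f ≡ 0 at y ∈ {1, 2}; g ≡ 0 at y ∈ ∅; common: ∅.
  x = 4: f ≡ 0 at y ∈ ∅; g ≡ 0 at y ∈ ∅; common: ∅.
Collecting: common zeros = ∅, so the count is 0.
Comparison with the Bézout bound: 0 ≤ 4 = deg(f)·deg(g), as expected for curves with no common component (the affine F_5-count falls short of the bound because intersections may lie at infinity, over extension fields, or carry multiplicity).


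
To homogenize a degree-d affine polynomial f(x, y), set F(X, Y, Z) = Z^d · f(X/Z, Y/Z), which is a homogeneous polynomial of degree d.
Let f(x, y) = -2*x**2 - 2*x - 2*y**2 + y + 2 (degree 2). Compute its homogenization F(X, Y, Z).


F(X, Y, Z) = -2*X**2 - 2*X*Z - 2*Y**2 + Y*Z + 2*Z**2

deg(f) = 2.
Substitute x = X/Z, y = Y/Z into f, then multiply by Z^2.
  monomial -2·x^2·y^0 ↦ -2·X^2·Y^0·Z^0.
  monomial -2·x^1·y^0 ↦ -2·X^1·Y^0·Z^1.
  monomial -2·x^0·y^2 ↦ -2·X^0·Y^2·Z^0.
  monomial 1·x^0·y^1 ↦ 1·X^0·Y^1·Z^1.
  monomial 2·x^0·y^0 ↦ 2·X^0·Y^0·Z^2.
Collecting: F(X, Y, Z) = -2*X**2 - 2*X*Z - 2*Y**2 + Y*Z + 2*Z**2.


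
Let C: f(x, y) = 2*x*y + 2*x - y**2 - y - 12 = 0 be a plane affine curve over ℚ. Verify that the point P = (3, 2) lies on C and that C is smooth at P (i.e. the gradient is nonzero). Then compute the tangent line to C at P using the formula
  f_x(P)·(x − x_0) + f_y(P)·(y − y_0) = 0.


Tangent line at P: 6*x + y - 20 = 0.

Step 1: f(3, 2) = 0, so P lies on C.
Step 2: partial derivatives
  f_x(x, y) = 2*y + 2, f_y(x, y) = 2*x - 2*y - 1.
  f_x(P) = 6, f_y(P) = 1 (gradient nonzero, so P is smooth).
Step 3: tangent line at P: 6·(x − 3) + 1·(y − 2) = 0.
Expanding: 6*x + y - 20 = 0.


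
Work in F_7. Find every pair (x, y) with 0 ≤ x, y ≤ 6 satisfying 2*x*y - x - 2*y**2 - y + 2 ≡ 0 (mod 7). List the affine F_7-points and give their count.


Affine F_7-points: {(1, 1), (1, 3), (2, 0), (2, 5), (5, 2), (5, 6)}; count = 6.

For each of the 49 pairs (x, y) ∈ F_7², evaluate f(x, y) mod 7. Record the zeros.
  x = 0: [0↦2, 1↦6, 2↦6, 3↦2, 4↦1, 5↦3, 6↦1]  zeros at y ∈ ∅
  x = 1: [0↦1, 1↦0, 2↦2, 3↦0, 4↦1, 5↦5, 6↦5]  zeros at y ∈ {1, 3}
  x = 2: [0↦0, 1↦1, 2↦5, 3↦5, 4↦1, 5↦0, 6↦2]  zeros at y ∈ {0, 5}
  x = 3: [0↦6, 1↦2, 2↦1, 3↦3, 4↦1, 5↦2, 6↦6]  zeros at y ∈ ∅
  x = 4: [0↦5, 1↦3, 2↦4, 3↦1, 4↦1, 5↦4, 6↦3]  zeros at y ∈ ∅
  x = 5: [0↦4, 1↦4, 2↦0, 3↦6, 4↦1, 5↦6, 6↦0]  zeros at y ∈ {2, 6}
  x = 6: [0↦3, 1↦5, 2↦3, 3↦4, 4↦1, 5↦1, 6↦4]  zeros at y ∈ ∅
Collecting zeros: affine points = {(1, 1), (1, 3), (2, 0), (2, 5), (5, 2), (5, 6)}.
Total count |C(F_7)_aff| = 6.


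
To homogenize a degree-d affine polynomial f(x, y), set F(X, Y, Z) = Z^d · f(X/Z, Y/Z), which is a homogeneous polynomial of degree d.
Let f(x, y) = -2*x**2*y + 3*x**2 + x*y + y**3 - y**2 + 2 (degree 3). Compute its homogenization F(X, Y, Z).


F(X, Y, Z) = -2*X**2*Y + 3*X**2*Z + X*Y*Z + Y**3 - Y**2*Z + 2*Z**3

deg(f) = 3.
Substitute x = X/Z, y = Y/Z into f, then multiply by Z^3.
  monomial -2·x^2·y^1 ↦ -2·X^2·Y^1·Z^0.
  monomial 3·x^2·y^0 ↦ 3·X^2·Y^0·Z^1.
  monomial 1·x^1·y^1 ↦ 1·X^1·Y^1·Z^1.
  monomial 1·x^0·y^3 ↦ 1·X^0·Y^3·Z^0.
  monomial -1·x^0·y^2 ↦ -1·X^0·Y^2·Z^1.
  monomial 2·x^0·y^0 ↦ 2·X^0·Y^0·Z^3.
Collecting: F(X, Y, Z) = -2*X**2*Y + 3*X**2*Z + X*Y*Z + Y**3 - Y**2*Z + 2*Z**3.


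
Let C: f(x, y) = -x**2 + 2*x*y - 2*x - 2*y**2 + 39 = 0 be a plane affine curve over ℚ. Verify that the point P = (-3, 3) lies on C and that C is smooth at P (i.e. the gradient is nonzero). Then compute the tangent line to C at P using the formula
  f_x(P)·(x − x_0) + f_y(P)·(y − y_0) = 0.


Tangent line at P: 10*x - 18*y + 84 = 0.

Step 1: f(-3, 3) = 0, so P lies on C.
Step 2: partial derivatives
  f_x(x, y) = -2*x + 2*y - 2, f_y(x, y) = 2*x - 4*y.
  f_x(P) = 10, f_y(P) = -18 (gradient nonzero, so P is smooth).
Step 3: tangent line at P: 10·(x − -3) + -18·(y − 3) = 0.
Expanding: 10*x - 18*y + 84 = 0.


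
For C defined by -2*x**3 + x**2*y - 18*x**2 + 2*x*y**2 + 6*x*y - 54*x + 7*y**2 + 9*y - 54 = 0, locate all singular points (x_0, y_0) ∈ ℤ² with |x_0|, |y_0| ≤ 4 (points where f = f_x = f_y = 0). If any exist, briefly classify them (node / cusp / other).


Singular points: {(-3, 0)}; classification: cusp.

Compute partial derivatives:
  f_x = -6*x**2 + 2*x*y - 36*x + 2*y**2 + 6*y - 54.
  f_y = x**2 + 4*x*y + 6*x + 14*y + 9.
Scan x_0 ∈ {−4, ..., 4}. For each x_0, f_y(x_0, y) is a polynomial in y; find its integer roots y ∈ {−4, ..., 4}, then test f_x and f at those candidates.
  x = -4: f_y(-4, y) = 1 - 2*y; no integer root y with |y| ≤ 4.
  x = -3: f_y(-3, y) = 2*y; vanishes at y ∈ {0}. (-3, 0): f_x = 0, f = 0 — SINGULAR.
  x = -2: f_y(-2, y) = 6*y + 1; no integer root y with |y| ≤ 4.
  x = -1: f_y(-1, y) = 10*y + 4; no integer root y with |y| ≤ 4.
  x = 0: f_y(0, y) = 14*y + 9; no integer root y with |y| ≤ 4.
  x = 1: f_y(1, y) = 18*y + 16; no integer root y with |y| ≤ 4.
  x = 2: f_y(2, y) = 22*y + 25; no integer root y with |y| ≤ 4.
  x = 3: f_y(3, y) = 26*y + 36; no integer root y with |y| ≤ 4.
  x = 4: f_y(4, y) = 30*y + 49; no integer root y with |y| ≤ 4.
Only singular point on the grid: (-3, 0).
Classify: substitute x = -3 + u, y = 0 + v and expand: f = -2*u**3 + u**2*v + 2*u*v**2 + v**2.
No constant or linear terms (consistent with a singular point). Quadratic part: v**2. Cubic part: -2*u**3 + u**2*v + 2*u*v**2.
The quadratic part v**2 is a perfect square, so there is a single (double) tangent line v = 0, i.e. y = 0. Restricting the cubic part to that line (v = 0) leaves -2*u**3 ≠ 0, so f is not divisible by v and the branch is v² ≈ 2*u**3 to lowest order — this is a cusp.
Classification: cusp.


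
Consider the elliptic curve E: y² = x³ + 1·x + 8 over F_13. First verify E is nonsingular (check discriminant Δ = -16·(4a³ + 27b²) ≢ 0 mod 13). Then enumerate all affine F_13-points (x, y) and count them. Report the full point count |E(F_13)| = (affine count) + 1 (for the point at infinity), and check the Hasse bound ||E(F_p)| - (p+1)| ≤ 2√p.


Affine points = {(1, 6), (1, 7), (3, 5), (3, 8), (6, 3), (6, 10), (10, 2), (10, 11)}; affine count = 8; |E(F_13)| = 9.

Discriminant check: Δ ∝ 4a³ + 27b² = 4·1³ + 27·8² = 4·1 + 27·64 ≡ 3 (mod 13). Nonzero ⇒ E is nonsingular.
For each x ∈ F_13, compute rhs = x³ + 1·x + 8 mod 13, then count y ∈ F_13 with y² ≡ rhs.
  x = 0: rhs = 8, matching y values: none (0 points).
  x = 1: rhs = 10, matching y values: 6, 7 (2 points).
  x = 2: rhs = 5, matching y values: none (0 points).
  x = 3: rhs = 12, matching y values: 5, 8 (2 points).
  x = 4: rhs = 11, matching y values: none (0 points).
  x = 5: rhs = 8, matching y values: none (0 points).
  x = 6: rhs = 9, matching y values: 3, 10 (2 points).
  x = 7: rhs = 7, matching y values: none (0 points).
  x = 8: rhs = 8, matching y values: none (0 points).
  x = 9: rhs = 5, matching y values: none (0 points).
  x = 10: rhs = 4, matching y values: 2, 11 (2 points).
  x = 11: rhs = 11, matching y values: none (0 points).
  x = 12: rhs = 6, matching y values: none (0 points).
Total affine count: 8.
Full point count |E(F_13)| = 8 + 1 = 9.
Hasse bound: |9 − (13+1)| = |-5| = 5 ≤ 2√13 ≈ 7.2111 ✓.


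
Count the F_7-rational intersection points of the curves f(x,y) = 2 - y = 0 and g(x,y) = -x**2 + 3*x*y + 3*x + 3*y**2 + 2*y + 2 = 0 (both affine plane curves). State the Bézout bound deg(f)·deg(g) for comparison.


Common zeros: ∅; count = 0; Bézout bound = 2.

deg(f) = 1, deg(g) = 2, so Bézout bound = 2.
Scan x ∈ F_7. For each x, list the y ∈ F_7 with f(x, y) ≡ 0 and those with g(x, y) ≡ 0 (mod 7); the common zeros in that column are the intersection.
  x = 0: f ≡ 0 at y ∈ {2}; g ≡ 0 at y ∈ {1, 3}; common: ∅.
  x = 1: f ≡ 0 at y ∈ {2}; g ≡ 0 at y ∈ ∅; common: ∅.
  x = 2: f ≡ 0 at y ∈ {2}; g ≡ 0 at y ∈ {4, 5}; common: ∅.
  x = 3: f ≡ 0 at y ∈ {2}; g ≡ 0 at y ∈ ∅; common: ∅.
  x = 4: f ≡ 0 at y ∈ {2}; g ≡ 0 at y ∈ ∅; common: ∅.
  x = 5: f ≡ 0 at y ∈ {2}; g ≡ 0 at y ∈ {3}; common: ∅.
  x = 6: f ≡ 0 at y ∈ {2}; g ≡ 0 at y ∈ {1, 4}; common: ∅.
Collecting: common zeros = ∅, so the count is 0.
Comparison with the Bézout bound: 0 ≤ 2 = deg(f)·deg(g), as expected for curves with no common component (the affine F_7-count falls short of the bound because intersections may lie at infinity, over extension fields, or carry multiplicity).


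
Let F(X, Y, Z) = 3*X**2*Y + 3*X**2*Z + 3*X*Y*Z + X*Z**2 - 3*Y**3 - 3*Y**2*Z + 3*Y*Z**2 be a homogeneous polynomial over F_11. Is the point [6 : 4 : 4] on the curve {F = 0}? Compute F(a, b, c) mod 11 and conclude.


F(6,4,4) ≡ 0 (mod 11); P is on the curve.

Evaluate F(6, 4, 4) term-by-term (mod 11).
  3*X**2*Y ↦ 3·36·4·1 = 432
  3*X**2*Z ↦ 3·36·1·4 = 432
  3*X*Y*Z ↦ 3·6·4·4 = 288
  X*Z**2 ↦ 1·6·1·16 = 96
  -3*Y**3 ↦ -3·1·64·1 = -192
  -3*Y**2*Z ↦ -3·1·16·4 = -192
  3*Y*Z**2 ↦ 3·1·4·16 = 192
Sum: F(6, 4, 4) = (432) + (432) + (288) + (96) + (-192) + (-192) + (192) = 1056.
Reducing mod 11: 1056 ≡ 0 (mod 11).
Since F(a, b, c) ≡ 0 (mod 11), P lies on the curve.


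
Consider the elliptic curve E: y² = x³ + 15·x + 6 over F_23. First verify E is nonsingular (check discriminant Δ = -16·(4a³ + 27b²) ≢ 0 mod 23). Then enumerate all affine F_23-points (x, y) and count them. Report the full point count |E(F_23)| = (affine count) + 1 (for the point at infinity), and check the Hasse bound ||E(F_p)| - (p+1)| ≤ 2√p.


Affine points = {(0, 11), (0, 12), (3, 3), (3, 20), (6, 6), (6, 17), (10, 11), (10, 12), (13, 11), (13, 12), (14, 4), (14, 19), (15, 8), (15, 15), (16, 8), (16, 15), (18, 6), (18, 17), (20, 7), (20, 16), (22, 6), (22, 17)}; affine count = 22; |E(F_23)| = 23.

Discriminant check: Δ ∝ 4a³ + 27b² = 4·15³ + 27·6² = 4·3375 + 27·36 ≡ 5 (mod 23). Nonzero ⇒ E is nonsingular.
For each x ∈ F_23, compute rhs = x³ + 15·x + 6 mod 23, then count y ∈ F_23 with y² ≡ rhs.
  x = 0: rhs = 6, matching y values: 11, 12 (2 points).
  x = 1: rhs = 22, matching y values: none (0 points).
  x = 2: rhs = 21, matching y values: none (0 points).
  x = 3: rhs = 9, matching y values: 3, 20 (2 points).
  x = 4: rhs = 15, matching y values: none (0 points).
  x = 5: rhs = 22, matching y values: none (0 points).
  x = 6: rhs = 13, matching y values: 6, 17 (2 points).
  x = 7: rhs = 17, matching y values: none (0 points).
  x = 8: rhs = 17, matching y values: none (0 points).
  x = 9: rhs = 19, matching y values: none (0 points).
  x = 10: rhs = 6, matching y values: 11, 12 (2 points).
  x = 11: rhs = 7, matching y values: none (0 points).
  x = 12: rhs = 5, matching y values: none (0 points).
  x = 13: rhs = 6, matching y values: 11, 12 (2 points).
  x = 14: rhs = 16, matching y values: 4, 19 (2 points).
  x = 15: rhs = 18, matching y values: 8, 15 (2 points).
  x = 16: rhs = 18, matching y values: 8, 15 (2 points).
  x = 17: rhs = 22, matching y values: none (0 points).
  x = 18: rhs = 13, matching y values: 6, 17 (2 points).
  x = 19: rhs = 20, matching y values: none (0 points).
  x = 20: rhs = 3, matching y values: 7, 16 (2 points).
  x = 21: rhs = 14, matching y values: none (0 points).
  x = 22: rhs = 13, matching y values: 6, 17 (2 points).
Total affine count: 22.
Full point count |E(F_23)| = 22 + 1 = 23.
Hasse bound: |23 − (23+1)| = |-1| = 1 ≤ 2√23 ≈ 9.5917 ✓.
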